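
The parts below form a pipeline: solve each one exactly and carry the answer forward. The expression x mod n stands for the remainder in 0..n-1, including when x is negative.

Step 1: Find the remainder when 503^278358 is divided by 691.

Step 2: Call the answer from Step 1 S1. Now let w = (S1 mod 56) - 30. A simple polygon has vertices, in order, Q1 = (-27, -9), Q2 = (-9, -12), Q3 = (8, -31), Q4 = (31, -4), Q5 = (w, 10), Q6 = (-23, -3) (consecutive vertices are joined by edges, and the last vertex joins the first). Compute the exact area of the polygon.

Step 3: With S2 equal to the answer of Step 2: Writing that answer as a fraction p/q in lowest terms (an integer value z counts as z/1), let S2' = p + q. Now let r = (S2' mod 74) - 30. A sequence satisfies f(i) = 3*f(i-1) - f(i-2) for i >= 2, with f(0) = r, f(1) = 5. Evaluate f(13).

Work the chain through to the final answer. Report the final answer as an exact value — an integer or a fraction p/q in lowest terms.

Step 1: squarings mod 691: 503^1=503, 503^2=103, 503^4=244, 503^8=110, 503^16=353, 503^32=229, 503^64=616, 503^128=97, 503^256=426, 503^512=434, 503^1024=404, 503^2048=140, 503^4096=252, 503^8192=623, 503^16384=478, 503^32768=454, 503^65536=198, 503^131072=508, 503^262144=321; 503^278358 = 503^2 * 503^4 * 503^16 * 503^64 * 503^256 * 503^512 * 503^1024 * 503^2048 * 503^4096 * 503^8192 * 503^262144 = 123 (mod 691); answer 123
Step 2: S1 = 123; w = -19; cross terms: (-27*-12 - -9*-9)=243, (-9*-31 - 8*-12)=375, (8*-4 - 31*-31)=929, (31*10 - -19*-4)=234, (-19*-3 - -23*10)=287, (-23*-9 - -27*-3)=126; twice the area = |2194| = 2194; area = 1097; answer 1097
Step 3: S2 = 1097; threaded value p + q = 1098; r = 32; f(2) = 3*(5) - 1*(32) = -17; iterating: f(2)=-17, f(3)=-56, f(4)=-151, f(5)=-397, f(6)=-1040, f(7)=-2723, f(8)=-7129, f(9)=-18664, f(10)=-48863, f(11)=-127925, f(12)=-334912, f(13)=-876811; answer -876811

-876811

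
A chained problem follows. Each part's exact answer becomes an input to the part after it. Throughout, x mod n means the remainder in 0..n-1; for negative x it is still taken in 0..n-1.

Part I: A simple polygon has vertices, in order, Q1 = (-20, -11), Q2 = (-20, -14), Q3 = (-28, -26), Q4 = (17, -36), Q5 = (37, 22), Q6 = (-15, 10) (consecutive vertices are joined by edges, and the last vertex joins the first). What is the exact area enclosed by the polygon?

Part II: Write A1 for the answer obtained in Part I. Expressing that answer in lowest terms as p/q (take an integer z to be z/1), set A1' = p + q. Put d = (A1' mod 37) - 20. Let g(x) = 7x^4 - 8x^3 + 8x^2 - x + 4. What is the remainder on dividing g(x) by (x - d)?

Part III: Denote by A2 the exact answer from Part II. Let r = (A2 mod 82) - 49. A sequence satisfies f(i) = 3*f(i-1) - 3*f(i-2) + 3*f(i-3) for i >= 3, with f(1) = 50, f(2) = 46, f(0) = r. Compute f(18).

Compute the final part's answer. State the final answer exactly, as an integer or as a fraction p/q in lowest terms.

24895350

Part I: cross terms: (-20*-14 - -20*-11)=60, (-20*-26 - -28*-14)=128, (-28*-36 - 17*-26)=1450, (17*22 - 37*-36)=1706, (37*10 - -15*22)=700, (-15*-11 - -20*10)=365; twice the area = |4409| = 4409; area = 4409/2; answer 4409/2
Part II: A1 = 4409/2; threaded value p + q = 4411; d = -12; remainder = value at the root: 7*(-12)^4 - 8*(-12)^3 + 8*(-12)^2 - 1*(-12)^1 + 4 = (145152) + (13824) + (1152) + (12) + (4) = 160144; answer 160144
Part III: A2 = 160144; r = 31; f(3) = 3*(46) - 3*(50) + 3*(31) = 81; iterating: f(3)=81, f(4)=255, f(5)=660, f(6)=1458, f(7)=3159, f(8)=7083, f(9)=16146, f(10)=36666, f(11)=82809, f(12)=186867, f(13)=422172, f(14)=954342, f(15)=2157111, f(16)=4874823, f(17)=11016162, f(18)=24895350; answer 24895350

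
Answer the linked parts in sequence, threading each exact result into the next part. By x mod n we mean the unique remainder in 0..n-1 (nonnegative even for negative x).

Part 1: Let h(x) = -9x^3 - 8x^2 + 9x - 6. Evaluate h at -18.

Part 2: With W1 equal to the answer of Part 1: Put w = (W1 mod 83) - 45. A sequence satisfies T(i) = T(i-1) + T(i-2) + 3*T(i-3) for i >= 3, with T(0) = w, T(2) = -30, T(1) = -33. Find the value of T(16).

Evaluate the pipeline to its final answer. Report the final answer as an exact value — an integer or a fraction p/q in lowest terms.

Part 1: -9*(-18)^3 - 8*(-18)^2 + 9*(-18)^1 - 6 = (52488) + (-2592) + (-162) + (-6) = 49728; answer 49728
Part 2: W1 = 49728; w = -34; T(3) = 1*(-30) + 1*(-33) + 3*(-34) = -165; iterating: T(3)=-165, T(4)=-294, T(5)=-549, T(6)=-1338, T(7)=-2769, T(8)=-5754, T(9)=-12537, T(10)=-26598, T(11)=-56397, T(12)=-120606, T(13)=-256797, T(14)=-546594, T(15)=-1165209, T(16)=-2482194; answer -2482194

-2482194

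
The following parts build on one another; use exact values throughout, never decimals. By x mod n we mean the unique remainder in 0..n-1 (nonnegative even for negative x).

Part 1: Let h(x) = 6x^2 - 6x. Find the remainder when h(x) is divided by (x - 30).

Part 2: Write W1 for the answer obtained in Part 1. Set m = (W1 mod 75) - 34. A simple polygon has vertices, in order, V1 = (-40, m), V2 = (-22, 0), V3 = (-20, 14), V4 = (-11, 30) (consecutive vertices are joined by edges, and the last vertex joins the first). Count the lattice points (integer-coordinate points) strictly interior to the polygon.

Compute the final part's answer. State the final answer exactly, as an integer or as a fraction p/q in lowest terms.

Part 1: remainder = value at the root: 6*(30)^2 - 6*(30)^1 = (5400) + (-180) = 5220; answer 5220
Part 2: W1 = 5220; m = 11; cross terms: (-40*0 - -22*11)=242, (-22*14 - -20*0)=-308, (-20*30 - -11*14)=-446, (-11*11 - -40*30)=1079; twice the area = |567| = 567; area = 567/2; boundary points = 1 + 2 + 1 + 1 = 5; strictly interior points = area - boundary/2 + 1 = 282; answer 282

282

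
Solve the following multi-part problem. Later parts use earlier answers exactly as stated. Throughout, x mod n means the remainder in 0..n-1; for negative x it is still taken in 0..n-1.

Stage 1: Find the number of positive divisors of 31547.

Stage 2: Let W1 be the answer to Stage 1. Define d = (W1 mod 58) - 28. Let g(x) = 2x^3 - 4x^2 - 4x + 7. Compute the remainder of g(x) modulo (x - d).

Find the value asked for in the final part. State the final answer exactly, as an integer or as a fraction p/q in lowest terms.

Stage 1: 31547 is prime, so its only divisors are 1 and 31547; count = 2; answer 2
Stage 2: W1 = 2; d = -26; remainder = value at the root: 2*(-26)^3 - 4*(-26)^2 - 4*(-26)^1 + 7 = (-35152) + (-2704) + (104) + (7) = -37745; answer -37745

-37745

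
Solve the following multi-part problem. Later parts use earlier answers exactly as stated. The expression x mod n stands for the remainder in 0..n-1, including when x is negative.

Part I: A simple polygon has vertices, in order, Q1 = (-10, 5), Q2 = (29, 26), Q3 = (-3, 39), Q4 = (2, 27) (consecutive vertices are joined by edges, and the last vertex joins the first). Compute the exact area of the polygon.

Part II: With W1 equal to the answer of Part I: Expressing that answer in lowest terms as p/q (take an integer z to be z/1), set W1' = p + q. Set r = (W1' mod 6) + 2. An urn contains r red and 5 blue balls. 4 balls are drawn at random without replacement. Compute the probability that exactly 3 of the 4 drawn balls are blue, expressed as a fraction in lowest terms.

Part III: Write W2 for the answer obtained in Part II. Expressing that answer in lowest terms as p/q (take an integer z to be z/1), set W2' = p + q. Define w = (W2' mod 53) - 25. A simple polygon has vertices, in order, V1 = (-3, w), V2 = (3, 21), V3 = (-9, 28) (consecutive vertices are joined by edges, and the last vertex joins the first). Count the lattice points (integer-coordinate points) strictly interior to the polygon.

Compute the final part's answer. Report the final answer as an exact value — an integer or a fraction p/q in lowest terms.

Part I: cross terms: (-10*26 - 29*5)=-405, (29*39 - -3*26)=1209, (-3*27 - 2*39)=-159, (2*5 - -10*27)=280; twice the area = |925| = 925; area = 925/2; answer 925/2
Part II: W1 = 925/2; threaded value p + q = 927; r = 5; total draws C(10,4) = 210; favorable C(5,3)*C(5,1) = 50; P = 5/21; answer 5/21
Part III: W2 = 5/21; threaded value p + q = 26; w = 1; cross terms: (-3*21 - 3*1)=-66, (3*28 - -9*21)=273, (-9*1 - -3*28)=75; twice the area = |282| = 282; area = 141; boundary points = 2 + 1 + 3 = 6; strictly interior points = area - boundary/2 + 1 = 139; answer 139

139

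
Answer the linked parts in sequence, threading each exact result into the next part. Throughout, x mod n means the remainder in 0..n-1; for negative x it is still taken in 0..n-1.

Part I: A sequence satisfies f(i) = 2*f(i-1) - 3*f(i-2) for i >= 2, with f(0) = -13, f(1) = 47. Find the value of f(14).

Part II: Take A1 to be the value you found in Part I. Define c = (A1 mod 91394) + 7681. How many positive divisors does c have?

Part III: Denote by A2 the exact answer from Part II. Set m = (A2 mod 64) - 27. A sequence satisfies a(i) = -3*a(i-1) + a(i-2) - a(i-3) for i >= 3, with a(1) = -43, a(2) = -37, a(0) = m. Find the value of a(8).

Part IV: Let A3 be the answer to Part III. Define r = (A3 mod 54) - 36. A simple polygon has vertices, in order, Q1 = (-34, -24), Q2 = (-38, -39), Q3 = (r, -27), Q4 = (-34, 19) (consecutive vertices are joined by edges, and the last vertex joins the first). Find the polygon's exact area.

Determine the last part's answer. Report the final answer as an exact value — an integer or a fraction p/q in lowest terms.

Part I: f(2) = 2*(47) - 3*(-13) = 133; iterating: f(2)=133, f(3)=125, f(4)=-149, f(5)=-673, f(6)=-899, f(7)=221, f(8)=3139, f(9)=5615, f(10)=1813, f(11)=-13219, f(12)=-31877, f(13)=-24097, f(14)=47437; answer 47437
Part II: A1 = 47437; c = 55118; 55118 = 2 * 7 * 31 * 127; number of divisors = (1+1) * (1+1) * (1+1) * (1+1) = 16; answer 16
Part III: A2 = 16; m = -11; a(3) = -3*(-37) + 1*(-43) - 1*(-11) = 79; iterating: a(3)=79, a(4)=-231, a(5)=809, a(6)=-2737, a(7)=9251, a(8)=-31299; answer -31299
Part IV: A3 = -31299; r = -15; cross terms: (-34*-39 - -38*-24)=414, (-38*-27 - -15*-39)=441, (-15*19 - -34*-27)=-1203, (-34*-24 - -34*19)=1462; twice the area = |1114| = 1114; area = 557; answer 557

557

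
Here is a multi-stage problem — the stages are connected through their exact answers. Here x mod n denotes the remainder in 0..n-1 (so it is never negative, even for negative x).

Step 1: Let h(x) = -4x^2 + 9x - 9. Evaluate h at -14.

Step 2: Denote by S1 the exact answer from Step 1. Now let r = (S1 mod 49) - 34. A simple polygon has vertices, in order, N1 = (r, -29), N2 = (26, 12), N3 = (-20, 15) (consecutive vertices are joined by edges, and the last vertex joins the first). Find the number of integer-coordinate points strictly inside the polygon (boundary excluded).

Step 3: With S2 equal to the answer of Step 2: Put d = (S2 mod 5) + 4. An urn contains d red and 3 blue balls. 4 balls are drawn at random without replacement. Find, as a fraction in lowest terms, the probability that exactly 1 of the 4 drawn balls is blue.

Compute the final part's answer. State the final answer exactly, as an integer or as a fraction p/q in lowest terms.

Step 1: -4*(-14)^2 + 9*(-14)^1 - 9 = (-784) + (-126) + (-9) = -919; answer -919
Step 2: S1 = -919; r = -22; cross terms: (-22*12 - 26*-29)=490, (26*15 - -20*12)=630, (-20*-29 - -22*15)=910; twice the area = |2030| = 2030; area = 1015; boundary points = 1 + 1 + 2 = 4; strictly interior points = area - boundary/2 + 1 = 1014; answer 1014
Step 3: S2 = 1014; d = 8; total draws C(11,4) = 330; favorable C(3,1)*C(8,3) = 168; P = 28/55; answer 28/55

28/55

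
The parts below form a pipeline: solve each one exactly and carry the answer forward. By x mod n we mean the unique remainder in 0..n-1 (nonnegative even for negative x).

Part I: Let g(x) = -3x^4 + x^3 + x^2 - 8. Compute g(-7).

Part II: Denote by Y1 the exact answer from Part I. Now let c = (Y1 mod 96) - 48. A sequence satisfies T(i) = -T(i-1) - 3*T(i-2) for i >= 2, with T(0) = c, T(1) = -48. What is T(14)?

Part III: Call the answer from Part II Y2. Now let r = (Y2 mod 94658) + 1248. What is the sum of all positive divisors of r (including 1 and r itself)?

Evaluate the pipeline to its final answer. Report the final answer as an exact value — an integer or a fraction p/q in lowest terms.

Part I: -3*(-7)^4 + 1*(-7)^3 + 1*(-7)^2 - 8 = (-7203) + (-343) + (49) + (-8) = -7505; answer -7505
Part II: Y1 = -7505; c = 31; T(2) = -1*(-48) - 3*(31) = -45; iterating: T(2)=-45, T(3)=189, T(4)=-54, T(5)=-513, T(6)=675, T(7)=864, T(8)=-2889, T(9)=297, T(10)=8370, T(11)=-9261, T(12)=-15849, T(13)=43632, T(14)=3915; answer 3915
Part III: Y2 = 3915; r = 5163; 5163 = 3 * 1721; sigma = (1 + 3) * (1 + 1721) = 4 * 1722 = 6888; answer 6888

6888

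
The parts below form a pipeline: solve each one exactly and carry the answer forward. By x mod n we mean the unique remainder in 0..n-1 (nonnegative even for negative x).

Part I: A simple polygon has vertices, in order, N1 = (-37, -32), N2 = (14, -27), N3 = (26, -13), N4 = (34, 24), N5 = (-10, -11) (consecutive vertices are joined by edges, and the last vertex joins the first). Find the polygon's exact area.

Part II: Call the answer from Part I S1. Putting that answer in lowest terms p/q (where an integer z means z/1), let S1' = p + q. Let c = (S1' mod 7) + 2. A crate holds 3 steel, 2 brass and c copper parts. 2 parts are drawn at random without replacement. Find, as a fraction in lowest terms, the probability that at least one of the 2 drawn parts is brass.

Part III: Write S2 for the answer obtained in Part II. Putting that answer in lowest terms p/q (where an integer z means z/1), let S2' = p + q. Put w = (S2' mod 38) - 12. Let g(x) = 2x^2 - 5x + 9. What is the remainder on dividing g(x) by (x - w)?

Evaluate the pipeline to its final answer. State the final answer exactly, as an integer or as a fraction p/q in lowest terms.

709

Part I: cross terms: (-37*-27 - 14*-32)=1447, (14*-13 - 26*-27)=520, (26*24 - 34*-13)=1066, (34*-11 - -10*24)=-134, (-10*-32 - -37*-11)=-87; twice the area = |2812| = 2812; area = 1406; answer 1406
Part II: S1 = 1406; threaded value p + q = 1407; c = 2; total draws C(7,2) = 21; complement C(5,2) = 10; favorable 21 - 10 = 11; P = 11/21; answer 11/21
Part III: S2 = 11/21; threaded value p + q = 32; w = 20; remainder = value at the root: 2*(20)^2 - 5*(20)^1 + 9 = (800) + (-100) + (9) = 709; answer 709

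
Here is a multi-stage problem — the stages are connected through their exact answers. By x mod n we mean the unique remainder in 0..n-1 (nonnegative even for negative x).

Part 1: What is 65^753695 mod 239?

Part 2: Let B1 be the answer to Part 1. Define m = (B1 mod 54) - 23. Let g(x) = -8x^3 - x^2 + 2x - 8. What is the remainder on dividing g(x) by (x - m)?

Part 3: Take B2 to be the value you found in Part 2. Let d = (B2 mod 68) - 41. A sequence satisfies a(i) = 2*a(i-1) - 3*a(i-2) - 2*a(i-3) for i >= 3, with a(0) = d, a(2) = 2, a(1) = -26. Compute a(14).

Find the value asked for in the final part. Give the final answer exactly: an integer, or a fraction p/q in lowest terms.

Part 1: squarings mod 239: 65^1=65, 65^2=162, 65^4=193, 65^8=204, 65^16=30, 65^32=183, 65^64=29, 65^128=124, 65^256=80, 65^512=186, 65^1024=180, 65^2048=135, 65^4096=61, 65^8192=136, 65^16384=93, 65^32768=45, 65^65536=113, 65^131072=102, 65^262144=127, 65^524288=116; 65^753695 = 65^1 * 65^2 * 65^4 * 65^8 * 65^16 * 65^32768 * 65^65536 * 65^131072 * 65^524288 = 139 (mod 239); answer 139
Part 2: B1 = 139; m = 8; remainder = value at the root: -8*(8)^3 - 1*(8)^2 + 2*(8)^1 - 8 = (-4096) + (-64) + (16) + (-8) = -4152; answer -4152
Part 3: B2 = -4152; d = 23; a(3) = 2*(2) - 3*(-26) - 2*(23) = 36; iterating: a(3)=36, a(4)=118, a(5)=124, a(6)=-178, a(7)=-964, a(8)=-1642, a(9)=-36, a(10)=6782, a(11)=16956, a(12)=13638, a(13)=-37156, a(14)=-149138; answer -149138

-149138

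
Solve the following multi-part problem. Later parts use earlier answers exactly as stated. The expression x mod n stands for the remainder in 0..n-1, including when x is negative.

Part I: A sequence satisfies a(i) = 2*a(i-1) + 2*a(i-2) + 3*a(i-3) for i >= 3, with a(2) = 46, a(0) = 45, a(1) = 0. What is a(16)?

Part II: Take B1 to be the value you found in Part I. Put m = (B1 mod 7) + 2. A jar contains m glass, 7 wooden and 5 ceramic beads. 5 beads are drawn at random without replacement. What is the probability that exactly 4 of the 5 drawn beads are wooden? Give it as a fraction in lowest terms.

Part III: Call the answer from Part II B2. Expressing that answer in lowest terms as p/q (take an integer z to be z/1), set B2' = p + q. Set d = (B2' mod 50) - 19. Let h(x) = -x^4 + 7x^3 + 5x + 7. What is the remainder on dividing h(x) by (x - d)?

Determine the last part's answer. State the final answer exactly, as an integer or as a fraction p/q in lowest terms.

57

Part I: a(3) = 2*(46) + 2*(0) + 3*(45) = 227; iterating: a(3)=227, a(4)=546, a(5)=1684, a(6)=5141, a(7)=15288, a(8)=45910, a(9)=137819, a(10)=413322, a(11)=1240012, a(12)=3720125, a(13)=11160240, a(14)=33480766, a(15)=100442387, a(16)=301327026; answer 301327026
Part II: B1 = 301327026; m = 2; total draws C(14,5) = 2002; favorable C(7,4)*C(7,1) = 245; P = 35/286; answer 35/286
Part III: B2 = 35/286; threaded value p + q = 321; d = 2; remainder = value at the root: -1*(2)^4 + 7*(2)^3 + 5*(2)^1 + 7 = (-16) + (56) + (10) + (7) = 57; answer 57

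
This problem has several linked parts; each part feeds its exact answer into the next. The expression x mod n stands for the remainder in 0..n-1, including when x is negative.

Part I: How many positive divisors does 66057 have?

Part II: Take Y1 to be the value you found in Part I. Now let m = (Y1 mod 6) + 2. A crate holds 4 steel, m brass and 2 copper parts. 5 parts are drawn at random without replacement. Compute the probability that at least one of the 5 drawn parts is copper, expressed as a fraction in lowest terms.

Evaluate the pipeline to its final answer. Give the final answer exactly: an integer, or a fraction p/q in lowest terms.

7/9

Part I: 66057 = 3 * 97 * 227; number of divisors = (1+1) * (1+1) * (1+1) = 8; answer 8
Part II: Y1 = 8; m = 4; total draws C(10,5) = 252; complement C(8,5) = 56; favorable 252 - 56 = 196; P = 7/9; answer 7/9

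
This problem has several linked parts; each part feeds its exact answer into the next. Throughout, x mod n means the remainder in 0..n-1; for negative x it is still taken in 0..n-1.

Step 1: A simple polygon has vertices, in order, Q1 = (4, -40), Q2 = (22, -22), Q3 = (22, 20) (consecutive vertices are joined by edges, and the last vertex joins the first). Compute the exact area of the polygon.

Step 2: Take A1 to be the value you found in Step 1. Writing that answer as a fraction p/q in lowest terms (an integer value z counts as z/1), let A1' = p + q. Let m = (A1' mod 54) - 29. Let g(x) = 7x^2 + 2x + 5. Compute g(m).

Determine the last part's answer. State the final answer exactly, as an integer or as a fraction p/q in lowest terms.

5437

Step 1: cross terms: (4*-22 - 22*-40)=792, (22*20 - 22*-22)=924, (22*-40 - 4*20)=-960; twice the area = |756| = 756; area = 378; answer 378
Step 2: A1 = 378; threaded value p + q = 379; m = -28; 7*(-28)^2 + 2*(-28)^1 + 5 = (5488) + (-56) + (5) = 5437; answer 5437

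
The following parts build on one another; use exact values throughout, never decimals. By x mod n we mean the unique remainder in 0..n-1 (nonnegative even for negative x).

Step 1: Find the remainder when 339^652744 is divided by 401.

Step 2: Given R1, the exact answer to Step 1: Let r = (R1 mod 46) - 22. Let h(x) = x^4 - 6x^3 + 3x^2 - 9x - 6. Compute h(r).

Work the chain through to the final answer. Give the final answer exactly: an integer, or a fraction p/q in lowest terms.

Step 1: squarings mod 401: 339^1=339, 339^2=235, 339^4=288, 339^8=338, 339^16=360, 339^32=77, 339^64=315, 339^128=178, 339^256=5, 339^512=25, 339^1024=224, 339^2048=51, 339^4096=195, 339^8192=331, 339^16384=88, 339^32768=125, 339^65536=387, 339^131072=196, 339^262144=321, 339^524288=385; 339^652744 = 339^8 * 339^64 * 339^128 * 339^256 * 339^1024 * 339^4096 * 339^8192 * 339^16384 * 339^32768 * 339^65536 * 339^524288 = 80 (mod 401); answer 80
Step 2: R1 = 80; r = 12; 1*(12)^4 - 6*(12)^3 + 3*(12)^2 - 9*(12)^1 - 6 = (20736) + (-10368) + (432) + (-108) + (-6) = 10686; answer 10686

10686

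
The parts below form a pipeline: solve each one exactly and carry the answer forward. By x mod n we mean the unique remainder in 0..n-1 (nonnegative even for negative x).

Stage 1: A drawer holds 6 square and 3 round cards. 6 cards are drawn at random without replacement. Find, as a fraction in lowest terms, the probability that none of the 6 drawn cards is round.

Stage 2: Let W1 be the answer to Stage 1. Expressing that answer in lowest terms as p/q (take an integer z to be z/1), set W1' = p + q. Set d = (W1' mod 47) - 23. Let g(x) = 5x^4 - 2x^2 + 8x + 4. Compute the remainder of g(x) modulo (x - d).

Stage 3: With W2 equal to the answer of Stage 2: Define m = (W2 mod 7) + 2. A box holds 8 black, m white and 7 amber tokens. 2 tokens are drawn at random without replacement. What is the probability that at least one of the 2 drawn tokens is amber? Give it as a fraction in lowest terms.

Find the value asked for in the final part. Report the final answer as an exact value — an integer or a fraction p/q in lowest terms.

98/153

Stage 1: total draws C(9,6) = 84; favorable C(6,6) = 1; P = 1/84; answer 1/84
Stage 2: W1 = 1/84; threaded value p + q = 85; d = 15; remainder = value at the root: 5*(15)^4 - 2*(15)^2 + 8*(15)^1 + 4 = (253125) + (-450) + (120) + (4) = 252799; answer 252799
Stage 3: W2 = 252799; m = 3; total draws C(18,2) = 153; complement C(11,2) = 55; favorable 153 - 55 = 98; P = 98/153; answer 98/153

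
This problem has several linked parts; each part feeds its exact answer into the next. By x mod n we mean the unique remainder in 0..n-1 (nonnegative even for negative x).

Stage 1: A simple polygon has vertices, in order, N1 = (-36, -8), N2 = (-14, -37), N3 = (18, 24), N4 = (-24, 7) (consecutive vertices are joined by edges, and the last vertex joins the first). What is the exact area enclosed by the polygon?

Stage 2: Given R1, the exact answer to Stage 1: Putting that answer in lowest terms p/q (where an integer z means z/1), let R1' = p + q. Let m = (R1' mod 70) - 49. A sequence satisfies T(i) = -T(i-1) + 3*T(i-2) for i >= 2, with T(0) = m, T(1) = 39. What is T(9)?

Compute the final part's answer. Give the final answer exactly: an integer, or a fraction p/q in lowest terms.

Stage 1: cross terms: (-36*-37 - -14*-8)=1220, (-14*24 - 18*-37)=330, (18*7 - -24*24)=702, (-24*-8 - -36*7)=444; twice the area = |2696| = 2696; area = 1348; answer 1348
Stage 2: R1 = 1348; threaded value p + q = 1349; m = -30; T(2) = -1*(39) + 3*(-30) = -129; iterating: T(2)=-129, T(3)=246, T(4)=-633, T(5)=1371, T(6)=-3270, T(7)=7383, T(8)=-17193, T(9)=39342; answer 39342

39342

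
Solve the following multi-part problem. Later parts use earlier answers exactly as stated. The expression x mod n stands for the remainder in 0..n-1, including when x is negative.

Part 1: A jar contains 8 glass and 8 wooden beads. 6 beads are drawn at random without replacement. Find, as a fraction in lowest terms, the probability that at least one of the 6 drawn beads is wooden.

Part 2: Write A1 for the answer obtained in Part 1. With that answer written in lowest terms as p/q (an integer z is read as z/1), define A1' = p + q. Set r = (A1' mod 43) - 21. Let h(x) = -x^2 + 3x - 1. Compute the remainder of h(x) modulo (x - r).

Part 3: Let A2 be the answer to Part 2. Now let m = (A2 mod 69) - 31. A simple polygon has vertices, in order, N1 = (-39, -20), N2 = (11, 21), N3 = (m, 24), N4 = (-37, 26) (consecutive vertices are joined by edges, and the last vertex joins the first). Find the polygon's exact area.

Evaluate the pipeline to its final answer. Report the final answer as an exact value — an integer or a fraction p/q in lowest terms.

2297/2

Part 1: total draws C(16,6) = 8008; complement C(8,6) = 28; favorable 8008 - 28 = 7980; P = 285/286; answer 285/286
Part 2: A1 = 285/286; threaded value p + q = 571; r = -9; remainder = value at the root: -1*(-9)^2 + 3*(-9)^1 - 1 = (-81) + (-27) + (-1) = -109; answer -109
Part 3: A2 = -109; m = -2; cross terms: (-39*21 - 11*-20)=-599, (11*24 - -2*21)=306, (-2*26 - -37*24)=836, (-37*-20 - -39*26)=1754; twice the area = |2297| = 2297; area = 2297/2; answer 2297/2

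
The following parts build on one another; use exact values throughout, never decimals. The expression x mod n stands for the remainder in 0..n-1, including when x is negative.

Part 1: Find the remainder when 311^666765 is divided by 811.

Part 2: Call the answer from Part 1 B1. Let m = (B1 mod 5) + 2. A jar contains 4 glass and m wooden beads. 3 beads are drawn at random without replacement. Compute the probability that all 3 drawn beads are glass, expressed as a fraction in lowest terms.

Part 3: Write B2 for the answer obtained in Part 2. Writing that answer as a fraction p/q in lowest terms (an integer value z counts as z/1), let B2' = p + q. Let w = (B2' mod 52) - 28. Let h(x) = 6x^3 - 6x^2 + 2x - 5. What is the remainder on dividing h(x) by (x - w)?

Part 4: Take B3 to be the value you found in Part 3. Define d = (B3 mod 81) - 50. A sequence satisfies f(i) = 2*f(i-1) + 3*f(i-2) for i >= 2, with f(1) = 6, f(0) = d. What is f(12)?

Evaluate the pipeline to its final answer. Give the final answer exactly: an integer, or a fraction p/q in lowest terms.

Part 1: squarings mod 811: 311^1=311, 311^2=212, 311^4=339, 311^8=570, 311^16=500, 311^32=212, 311^64=339, 311^128=570, 311^256=500, 311^512=212, 311^1024=339, 311^2048=570, 311^4096=500, 311^8192=212, 311^16384=339, 311^32768=570, 311^65536=500, 311^131072=212, 311^262144=339, 311^524288=570; 311^666765 = 311^1 * 311^4 * 311^8 * 311^128 * 311^1024 * 311^2048 * 311^8192 * 311^131072 * 311^524288 = 810 (mod 811); answer 810
Part 2: B1 = 810; m = 2; total draws C(6,3) = 20; favorable C(4,3) = 4; P = 1/5; answer 1/5
Part 3: B2 = 1/5; threaded value p + q = 6; w = -22; remainder = value at the root: 6*(-22)^3 - 6*(-22)^2 + 2*(-22)^1 - 5 = (-63888) + (-2904) + (-44) + (-5) = -66841; answer -66841
Part 4: B3 = -66841; d = 15; f(2) = 2*(6) + 3*(15) = 57; iterating: f(2)=57, f(3)=132, f(4)=435, f(5)=1266, f(6)=3837, f(7)=11472, f(8)=34455, f(9)=103326, f(10)=310017, f(11)=930012, f(12)=2790075; answer 2790075

2790075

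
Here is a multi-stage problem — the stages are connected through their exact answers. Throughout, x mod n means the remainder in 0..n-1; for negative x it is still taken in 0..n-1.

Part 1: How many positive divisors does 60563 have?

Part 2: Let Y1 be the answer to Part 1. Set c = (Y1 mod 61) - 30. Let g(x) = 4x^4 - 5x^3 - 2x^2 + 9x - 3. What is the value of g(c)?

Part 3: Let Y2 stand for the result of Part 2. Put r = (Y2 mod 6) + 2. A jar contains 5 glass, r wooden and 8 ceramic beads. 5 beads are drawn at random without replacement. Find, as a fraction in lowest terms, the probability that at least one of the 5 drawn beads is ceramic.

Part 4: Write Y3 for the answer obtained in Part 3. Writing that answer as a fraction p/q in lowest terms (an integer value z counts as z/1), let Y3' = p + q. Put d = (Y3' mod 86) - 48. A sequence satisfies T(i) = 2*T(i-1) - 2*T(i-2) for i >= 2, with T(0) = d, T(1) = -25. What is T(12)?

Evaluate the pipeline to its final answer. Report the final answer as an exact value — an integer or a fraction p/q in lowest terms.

-1216

Part 1: 60563 = 71 * 853; number of divisors = (1+1) * (1+1) = 4; answer 4
Part 2: Y1 = 4; c = -26; 4*(-26)^4 - 5*(-26)^3 - 2*(-26)^2 + 9*(-26)^1 - 3 = (1827904) + (87880) + (-1352) + (-234) + (-3) = 1914195; answer 1914195
Part 3: Y2 = 1914195; r = 5; total draws C(18,5) = 8568; complement C(10,5) = 252; favorable 8568 - 252 = 8316; P = 33/34; answer 33/34
Part 4: Y3 = 33/34; threaded value p + q = 67; d = 19; T(2) = 2*(-25) - 2*(19) = -88; iterating: T(2)=-88, T(3)=-126, T(4)=-76, T(5)=100, T(6)=352, T(7)=504, T(8)=304, T(9)=-400, T(10)=-1408, T(11)=-2016, T(12)=-1216; answer -1216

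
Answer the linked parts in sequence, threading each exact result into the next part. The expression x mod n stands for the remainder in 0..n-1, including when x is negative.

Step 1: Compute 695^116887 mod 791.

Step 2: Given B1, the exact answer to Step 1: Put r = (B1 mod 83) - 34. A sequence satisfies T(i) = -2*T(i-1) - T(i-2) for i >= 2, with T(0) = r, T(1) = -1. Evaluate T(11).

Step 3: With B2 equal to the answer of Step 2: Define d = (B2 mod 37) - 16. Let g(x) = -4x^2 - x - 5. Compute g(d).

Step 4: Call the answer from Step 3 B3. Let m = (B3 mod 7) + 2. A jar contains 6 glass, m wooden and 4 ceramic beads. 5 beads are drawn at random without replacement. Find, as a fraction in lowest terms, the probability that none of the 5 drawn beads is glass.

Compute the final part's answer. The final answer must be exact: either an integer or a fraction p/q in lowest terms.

33/442

Step 1: squarings mod 791: 695^1=695, 695^2=515, 695^4=240, 695^8=648, 695^16=674, 695^32=242, 695^64=30, 695^128=109, 695^256=16, 695^512=256, 695^1024=674, 695^2048=242, 695^4096=30, 695^8192=109, 695^16384=16, 695^32768=256, 695^65536=674; 695^116887 = 695^1 * 695^2 * 695^4 * 695^16 * 695^128 * 695^2048 * 695^16384 * 695^32768 * 695^65536 = 758 (mod 791); answer 758
Step 2: B1 = 758; r = -23; T(2) = -2*(-1) - 1*(-23) = 25; iterating: T(2)=25, T(3)=-49, T(4)=73, T(5)=-97, T(6)=121, T(7)=-145, T(8)=169, T(9)=-193, T(10)=217, T(11)=-241; answer -241
Step 3: B2 = -241; d = 2; -4*(2)^2 - 1*(2)^1 - 5 = (-16) + (-2) + (-5) = -23; answer -23
Step 4: B3 = -23; m = 7; total draws C(17,5) = 6188; favorable C(11,5) = 462; P = 33/442; answer 33/442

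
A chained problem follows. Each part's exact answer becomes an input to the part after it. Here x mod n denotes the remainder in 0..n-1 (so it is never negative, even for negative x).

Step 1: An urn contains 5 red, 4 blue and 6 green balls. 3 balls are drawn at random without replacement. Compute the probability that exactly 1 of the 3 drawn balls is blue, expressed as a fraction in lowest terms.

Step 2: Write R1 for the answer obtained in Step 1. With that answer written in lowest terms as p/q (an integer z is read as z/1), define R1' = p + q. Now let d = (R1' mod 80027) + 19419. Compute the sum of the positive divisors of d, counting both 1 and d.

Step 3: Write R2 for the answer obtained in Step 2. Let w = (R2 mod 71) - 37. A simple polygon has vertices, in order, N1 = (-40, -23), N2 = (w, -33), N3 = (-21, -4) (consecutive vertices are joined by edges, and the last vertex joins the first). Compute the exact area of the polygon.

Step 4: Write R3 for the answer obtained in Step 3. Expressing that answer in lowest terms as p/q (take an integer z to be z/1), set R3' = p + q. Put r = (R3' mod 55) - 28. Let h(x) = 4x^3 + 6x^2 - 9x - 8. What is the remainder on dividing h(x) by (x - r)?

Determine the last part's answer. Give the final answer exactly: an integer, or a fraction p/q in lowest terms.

Step 1: total draws C(15,3) = 455; favorable C(4,1)*C(11,2) = 220; P = 44/91; answer 44/91
Step 2: R1 = 44/91; threaded value p + q = 135; d = 19554; 19554 = 2 * 3 * 3259; sigma = (1 + 2) * (1 + 3) * (1 + 3259) = 3 * 4 * 3260 = 39120; answer 39120
Step 3: R2 = 39120; w = 33; cross terms: (-40*-33 - 33*-23)=2079, (33*-4 - -21*-33)=-825, (-21*-23 - -40*-4)=323; twice the area = |1577| = 1577; area = 1577/2; answer 1577/2
Step 4: R3 = 1577/2; threaded value p + q = 1579; r = 11; remainder = value at the root: 4*(11)^3 + 6*(11)^2 - 9*(11)^1 - 8 = (5324) + (726) + (-99) + (-8) = 5943; answer 5943

5943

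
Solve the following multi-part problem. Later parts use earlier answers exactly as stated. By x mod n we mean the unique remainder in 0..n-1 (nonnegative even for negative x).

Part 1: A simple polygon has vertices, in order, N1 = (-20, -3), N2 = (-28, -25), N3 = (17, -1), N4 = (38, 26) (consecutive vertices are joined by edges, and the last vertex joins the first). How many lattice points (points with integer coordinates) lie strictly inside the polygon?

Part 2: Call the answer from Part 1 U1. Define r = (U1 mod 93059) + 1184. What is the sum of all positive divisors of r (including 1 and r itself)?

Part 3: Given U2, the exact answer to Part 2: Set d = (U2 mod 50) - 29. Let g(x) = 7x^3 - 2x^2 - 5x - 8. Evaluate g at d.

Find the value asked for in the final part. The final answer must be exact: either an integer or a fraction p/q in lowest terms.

Part 1: cross terms: (-20*-25 - -28*-3)=416, (-28*-1 - 17*-25)=453, (17*26 - 38*-1)=480, (38*-3 - -20*26)=406; twice the area = |1755| = 1755; area = 1755/2; boundary points = 2 + 3 + 3 + 29 = 37; strictly interior points = area - boundary/2 + 1 = 860; answer 860
Part 2: U1 = 860; r = 2044; 2044 = 2^2 * 7 * 73; sigma = (1 + 2 + 4) * (1 + 7) * (1 + 73) = 7 * 8 * 74 = 4144; answer 4144
Part 3: U2 = 4144; d = 15; 7*(15)^3 - 2*(15)^2 - 5*(15)^1 - 8 = (23625) + (-450) + (-75) + (-8) = 23092; answer 23092

23092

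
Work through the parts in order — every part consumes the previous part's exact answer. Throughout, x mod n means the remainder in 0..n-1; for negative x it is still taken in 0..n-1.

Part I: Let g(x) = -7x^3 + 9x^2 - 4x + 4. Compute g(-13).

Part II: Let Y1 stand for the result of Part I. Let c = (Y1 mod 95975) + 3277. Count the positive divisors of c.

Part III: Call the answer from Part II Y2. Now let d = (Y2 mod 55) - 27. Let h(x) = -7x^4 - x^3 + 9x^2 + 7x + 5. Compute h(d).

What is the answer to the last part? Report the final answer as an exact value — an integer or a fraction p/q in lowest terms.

Part I: -7*(-13)^3 + 9*(-13)^2 - 4*(-13)^1 + 4 = (15379) + (1521) + (52) + (4) = 16956; answer 16956
Part II: Y1 = 16956; c = 20233; 20233 is prime, so its only divisors are 1 and 20233; count = 2; answer 2
Part III: Y2 = 2; d = -25; -7*(-25)^4 - 1*(-25)^3 + 9*(-25)^2 + 7*(-25)^1 + 5 = (-2734375) + (15625) + (5625) + (-175) + (5) = -2713295; answer -2713295

-2713295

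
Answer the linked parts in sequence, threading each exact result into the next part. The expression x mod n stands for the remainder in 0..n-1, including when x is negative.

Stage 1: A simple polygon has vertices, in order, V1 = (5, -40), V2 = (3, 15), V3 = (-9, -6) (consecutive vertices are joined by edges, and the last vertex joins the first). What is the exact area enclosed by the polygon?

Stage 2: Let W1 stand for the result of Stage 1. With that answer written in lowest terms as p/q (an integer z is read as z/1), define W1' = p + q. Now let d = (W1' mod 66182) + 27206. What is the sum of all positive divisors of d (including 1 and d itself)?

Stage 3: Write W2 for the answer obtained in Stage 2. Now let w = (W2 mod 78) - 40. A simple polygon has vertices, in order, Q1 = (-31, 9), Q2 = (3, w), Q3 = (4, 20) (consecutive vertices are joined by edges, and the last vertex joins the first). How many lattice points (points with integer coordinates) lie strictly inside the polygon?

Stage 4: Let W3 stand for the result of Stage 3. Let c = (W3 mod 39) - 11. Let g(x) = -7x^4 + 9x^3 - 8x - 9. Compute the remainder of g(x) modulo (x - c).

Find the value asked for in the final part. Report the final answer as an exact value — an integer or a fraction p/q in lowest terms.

Stage 1: cross terms: (5*15 - 3*-40)=195, (3*-6 - -9*15)=117, (-9*-40 - 5*-6)=390; twice the area = |702| = 702; area = 351; answer 351
Stage 2: W1 = 351; threaded value p + q = 352; d = 27558; 27558 = 2 * 3^2 * 1531; sigma = (1 + 2) * (1 + 3 + 9) * (1 + 1531) = 3 * 13 * 1532 = 59748; answer 59748
Stage 3: W2 = 59748; w = -40; cross terms: (-31*-40 - 3*9)=1213, (3*20 - 4*-40)=220, (4*9 - -31*20)=656; twice the area = |2089| = 2089; area = 2089/2; boundary points = 1 + 1 + 1 = 3; strictly interior points = area - boundary/2 + 1 = 1044; answer 1044
Stage 4: W3 = 1044; c = 19; remainder = value at the root: -7*(19)^4 + 9*(19)^3 - 8*(19)^1 - 9 = (-912247) + (61731) + (-152) + (-9) = -850677; answer -850677

-850677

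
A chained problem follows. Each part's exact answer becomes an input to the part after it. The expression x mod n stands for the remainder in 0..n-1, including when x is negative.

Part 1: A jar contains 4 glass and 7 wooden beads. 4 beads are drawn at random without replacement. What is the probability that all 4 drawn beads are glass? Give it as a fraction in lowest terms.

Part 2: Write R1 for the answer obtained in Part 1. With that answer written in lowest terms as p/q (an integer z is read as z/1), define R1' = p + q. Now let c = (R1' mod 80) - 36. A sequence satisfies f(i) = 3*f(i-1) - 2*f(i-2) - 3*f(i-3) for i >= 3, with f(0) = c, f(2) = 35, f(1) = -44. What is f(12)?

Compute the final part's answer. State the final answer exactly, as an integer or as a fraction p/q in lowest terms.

-304051

Part 1: total draws C(11,4) = 330; favorable C(4,4) = 1; P = 1/330; answer 1/330
Part 2: R1 = 1/330; threaded value p + q = 331; c = -25; f(3) = 3*(35) - 2*(-44) - 3*(-25) = 268; iterating: f(3)=268, f(4)=866, f(5)=1957, f(6)=3335, f(7)=3493, f(8)=-2062, f(9)=-23177, f(10)=-75886, f(11)=-175118, f(12)=-304051; answer -304051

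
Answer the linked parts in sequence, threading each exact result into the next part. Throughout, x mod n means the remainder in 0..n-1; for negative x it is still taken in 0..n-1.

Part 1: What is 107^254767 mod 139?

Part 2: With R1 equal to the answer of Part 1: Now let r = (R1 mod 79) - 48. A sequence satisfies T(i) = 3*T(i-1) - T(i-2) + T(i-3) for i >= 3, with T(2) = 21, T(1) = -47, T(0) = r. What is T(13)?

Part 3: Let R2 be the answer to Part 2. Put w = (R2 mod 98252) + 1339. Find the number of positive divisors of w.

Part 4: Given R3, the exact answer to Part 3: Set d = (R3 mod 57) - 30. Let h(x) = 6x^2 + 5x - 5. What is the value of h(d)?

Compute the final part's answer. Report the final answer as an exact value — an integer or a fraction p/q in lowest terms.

2029

Part 1: squarings mod 139: 107^1=107, 107^2=51, 107^4=99, 107^8=71, 107^16=37, 107^32=118, 107^64=24, 107^128=20, 107^256=122, 107^512=11, 107^1024=121, 107^2048=46, 107^4096=31, 107^8192=127, 107^16384=5, 107^32768=25, 107^65536=69, 107^131072=35; 107^254767 = 107^1 * 107^2 * 107^4 * 107^8 * 107^32 * 107^256 * 107^512 * 107^8192 * 107^16384 * 107^32768 * 107^65536 * 107^131072 = 81 (mod 139); answer 81
Part 2: R1 = 81; r = -46; T(3) = 3*(21) - 1*(-47) + 1*(-46) = 64; iterating: T(3)=64, T(4)=124, T(5)=329, T(6)=927, T(7)=2576, T(8)=7130, T(9)=19741, T(10)=54669, T(11)=151396, T(12)=419260, T(13)=1161053; answer 1161053
Part 3: R2 = 1161053; w = 81620; 81620 = 2^2 * 5 * 7 * 11 * 53; number of divisors = (2+1) * (1+1) * (1+1) * (1+1) * (1+1) = 48; answer 48
Part 4: R3 = 48; d = 18; 6*(18)^2 + 5*(18)^1 - 5 = (1944) + (90) + (-5) = 2029; answer 2029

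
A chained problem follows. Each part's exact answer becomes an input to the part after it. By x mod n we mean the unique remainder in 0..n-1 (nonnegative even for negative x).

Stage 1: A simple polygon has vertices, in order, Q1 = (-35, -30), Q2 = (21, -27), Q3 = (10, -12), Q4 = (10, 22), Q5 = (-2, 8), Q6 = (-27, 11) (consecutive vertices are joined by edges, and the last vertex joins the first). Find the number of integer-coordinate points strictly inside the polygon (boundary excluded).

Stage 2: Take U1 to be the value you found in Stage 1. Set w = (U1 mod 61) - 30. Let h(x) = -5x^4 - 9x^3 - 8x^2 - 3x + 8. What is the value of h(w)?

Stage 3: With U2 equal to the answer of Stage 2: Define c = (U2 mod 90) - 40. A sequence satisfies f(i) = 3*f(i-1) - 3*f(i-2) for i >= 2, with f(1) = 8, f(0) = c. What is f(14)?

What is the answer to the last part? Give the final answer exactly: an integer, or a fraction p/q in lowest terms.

Stage 1: cross terms: (-35*-27 - 21*-30)=1575, (21*-12 - 10*-27)=18, (10*22 - 10*-12)=340, (10*8 - -2*22)=124, (-2*11 - -27*8)=194, (-27*-30 - -35*11)=1195; twice the area = |3446| = 3446; area = 1723; boundary points = 1 + 1 + 34 + 2 + 1 + 1 = 40; strictly interior points = area - boundary/2 + 1 = 1704; answer 1704
Stage 2: U1 = 1704; w = 27; -5*(27)^4 - 9*(27)^3 - 8*(27)^2 - 3*(27)^1 + 8 = (-2657205) + (-177147) + (-5832) + (-81) + (8) = -2840257; answer -2840257
Stage 3: U2 = -2840257; c = 13; f(2) = 3*(8) - 3*(13) = -15; iterating: f(2)=-15, f(3)=-69, f(4)=-162, f(5)=-279, f(6)=-351, f(7)=-216, f(8)=405, f(9)=1863, f(10)=4374, f(11)=7533, f(12)=9477, f(13)=5832, f(14)=-10935; answer -10935

-10935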